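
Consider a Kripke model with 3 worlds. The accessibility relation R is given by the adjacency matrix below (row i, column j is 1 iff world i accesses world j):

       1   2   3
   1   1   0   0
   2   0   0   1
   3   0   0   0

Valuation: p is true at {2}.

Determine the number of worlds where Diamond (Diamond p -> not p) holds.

1: successors {1}; Diamond p -> not p there: 1:T. ✓
2: successors {3}; Diamond p -> not p there: 3:T. ✓
3: no successors, so Diamond (Diamond p -> not p) fails. ✗
Satisfying worlds: {1, 2}.

2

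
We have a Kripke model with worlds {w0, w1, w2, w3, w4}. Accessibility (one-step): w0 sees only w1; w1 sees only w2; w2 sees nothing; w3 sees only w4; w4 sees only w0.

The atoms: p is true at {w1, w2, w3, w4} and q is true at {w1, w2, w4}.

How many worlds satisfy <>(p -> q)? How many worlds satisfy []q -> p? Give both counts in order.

4 and 4

For <>(p -> q):
w0: successors {w1}; p -> q there: w1:T. ✓
w1: successors {w2}; p -> q there: w2:T. ✓
w2: no successors, so <>(p -> q) fails. ✗
w3: successors {w4}; p -> q there: w4:T. ✓
w4: successors {w0}; p -> q there: w0:T. ✓
— 4 worlds.
For []q -> p:
w0: []q is T, p is F. ✗
w1: []q is T, p is T. ✓
w2: []q is T, p is T. ✓
w3: []q is T, p is T. ✓
w4: []q is F, p is T. ✓
— 4 worlds.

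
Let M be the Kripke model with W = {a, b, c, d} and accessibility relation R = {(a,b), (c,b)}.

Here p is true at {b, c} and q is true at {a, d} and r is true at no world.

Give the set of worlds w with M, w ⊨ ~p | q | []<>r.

a: ~p | q is T, []<>r is F. ✓
b: ~p | q is F, []<>r is T. ✓
c: ~p | q is F, []<>r is F. ✗
d: ~p | q is T, []<>r is T. ✓

{a, b, d}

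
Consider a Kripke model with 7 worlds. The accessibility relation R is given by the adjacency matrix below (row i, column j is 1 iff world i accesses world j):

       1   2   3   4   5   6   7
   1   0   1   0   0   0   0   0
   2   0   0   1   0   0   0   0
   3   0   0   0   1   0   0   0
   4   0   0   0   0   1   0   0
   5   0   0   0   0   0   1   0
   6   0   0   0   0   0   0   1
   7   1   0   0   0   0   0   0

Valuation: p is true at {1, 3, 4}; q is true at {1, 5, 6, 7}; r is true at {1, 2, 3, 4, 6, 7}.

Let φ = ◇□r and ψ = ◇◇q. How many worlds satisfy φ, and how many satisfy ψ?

For ◇□r:
1: successors {2}; □r there: 2:T. ✓
2: successors {3}; □r there: 3:T. ✓
3: successors {4}; □r there: 4:F. ✗
4: successors {5}; □r there: 5:T. ✓
5: successors {6}; □r there: 6:T. ✓
6: successors {7}; □r there: 7:T. ✓
7: successors {1}; □r there: 1:T. ✓
— 6 worlds.
For ◇◇q:
1: successors {2}; ◇q there: 2:F. ✗
2: successors {3}; ◇q there: 3:F. ✗
3: successors {4}; ◇q there: 4:T. ✓
4: successors {5}; ◇q there: 5:T. ✓
5: successors {6}; ◇q there: 6:T. ✓
6: successors {7}; ◇q there: 7:T. ✓
7: successors {1}; ◇q there: 1:F. ✗
— 4 worlds.

6 and 4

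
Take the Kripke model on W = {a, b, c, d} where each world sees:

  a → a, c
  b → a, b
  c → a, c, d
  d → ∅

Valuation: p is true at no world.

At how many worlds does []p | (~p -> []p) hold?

a: []p is F, ~p -> []p is F. ✗
b: []p is F, ~p -> []p is F. ✗
c: []p is F, ~p -> []p is F. ✗
d: []p is T, ~p -> []p is T. ✓
Satisfying worlds: {d}.

1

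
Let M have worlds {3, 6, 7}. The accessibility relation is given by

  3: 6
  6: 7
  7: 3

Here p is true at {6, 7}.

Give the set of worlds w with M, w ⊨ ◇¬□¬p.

3: successors {6}; ¬□¬p there: 6:T. ✓
6: successors {7}; ¬□¬p there: 7:F. ✗
7: successors {3}; ¬□¬p there: 3:T. ✓

{3, 7}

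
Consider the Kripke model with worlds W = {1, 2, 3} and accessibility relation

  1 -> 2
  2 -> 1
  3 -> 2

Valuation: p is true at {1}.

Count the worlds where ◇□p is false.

1: successors {2}; □p there: 2:T. ✓
2: successors {1}; □p there: 1:F. ✗
3: successors {2}; □p there: 2:T. ✓
Satisfying worlds: {1, 3}.
So ◇□p fails at the other 1 world.

1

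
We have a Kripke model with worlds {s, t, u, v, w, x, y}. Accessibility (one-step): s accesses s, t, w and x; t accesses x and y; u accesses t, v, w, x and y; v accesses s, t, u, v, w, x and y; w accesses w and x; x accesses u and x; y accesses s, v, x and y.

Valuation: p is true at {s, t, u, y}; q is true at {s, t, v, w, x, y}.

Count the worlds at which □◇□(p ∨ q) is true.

7

s: successors {s, t, w, x}; ◇□(p ∨ q) there: s:T, t:T, w:T, x:T. ✓
t: successors {x, y}; ◇□(p ∨ q) there: x:T, y:T. ✓
u: successors {t, v, w, x, y}; ◇□(p ∨ q) there: t:T, v:T, w:T, x:T, y:T. ✓
v: successors {s, t, u, v, w, x, y}; ◇□(p ∨ q) there: s:T, t:T, u:T, v:T, w:T, x:T, y:T. ✓
w: successors {w, x}; ◇□(p ∨ q) there: w:T, x:T. ✓
x: successors {u, x}; ◇□(p ∨ q) there: u:T, x:T. ✓
y: successors {s, v, x, y}; ◇□(p ∨ q) there: s:T, v:T, x:T, y:T. ✓
Satisfying worlds: {s, t, u, v, w, x, y}.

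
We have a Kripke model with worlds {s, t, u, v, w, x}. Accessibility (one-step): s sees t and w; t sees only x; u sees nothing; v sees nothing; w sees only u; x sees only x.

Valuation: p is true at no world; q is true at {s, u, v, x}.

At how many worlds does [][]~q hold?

3

s: successors {t, w}; []~q there: t:F, w:F. ✗
t: successors {x}; []~q there: x:F. ✗
u: no successors, so [][]~q holds vacuously. ✓
v: no successors, so [][]~q holds vacuously. ✓
w: successors {u}; []~q there: u:T. ✓
x: successors {x}; []~q there: x:F. ✗
Satisfying worlds: {u, v, w}.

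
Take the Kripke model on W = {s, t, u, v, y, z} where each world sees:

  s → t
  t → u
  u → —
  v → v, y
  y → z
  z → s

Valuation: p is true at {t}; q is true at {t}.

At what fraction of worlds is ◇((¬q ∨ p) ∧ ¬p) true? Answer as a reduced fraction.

2/3

s: successors {t}; (¬q ∨ p) ∧ ¬p there: t:F. ✗
t: successors {u}; (¬q ∨ p) ∧ ¬p there: u:T. ✓
u: no successors, so ◇((¬q ∨ p) ∧ ¬p) fails. ✗
v: successors {v, y}; (¬q ∨ p) ∧ ¬p there: v:T, y:T. ✓
y: successors {z}; (¬q ∨ p) ∧ ¬p there: z:T. ✓
z: successors {s}; (¬q ∨ p) ∧ ¬p there: s:T. ✓
That's 4 of 6 worlds, so 4/6 = 2/3.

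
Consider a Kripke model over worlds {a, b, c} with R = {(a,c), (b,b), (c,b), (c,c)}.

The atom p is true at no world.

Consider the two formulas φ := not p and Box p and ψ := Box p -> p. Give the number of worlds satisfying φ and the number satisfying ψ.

For not p and Box p:
a: not p is T, Box p is F. ✗
b: not p is T, Box p is F. ✗
c: not p is T, Box p is F. ✗
— 0 worlds.
For Box p -> p:
a: Box p is F, p is F. ✓
b: Box p is F, p is F. ✓
c: Box p is F, p is F. ✓
— 3 worlds.

0 and 3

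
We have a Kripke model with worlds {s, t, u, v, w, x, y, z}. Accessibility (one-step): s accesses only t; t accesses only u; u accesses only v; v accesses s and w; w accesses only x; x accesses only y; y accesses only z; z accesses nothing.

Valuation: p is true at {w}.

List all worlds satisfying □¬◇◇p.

{s, u, v, w, x, y, z}

s: successors {t}; ¬◇◇p there: t:T. ✓
t: successors {u}; ¬◇◇p there: u:F. ✗
u: successors {v}; ¬◇◇p there: v:T. ✓
v: successors {s, w}; ¬◇◇p there: s:T, w:T. ✓
w: successors {x}; ¬◇◇p there: x:T. ✓
x: successors {y}; ¬◇◇p there: y:T. ✓
y: successors {z}; ¬◇◇p there: z:T. ✓
z: no successors, so □¬◇◇p holds vacuously. ✓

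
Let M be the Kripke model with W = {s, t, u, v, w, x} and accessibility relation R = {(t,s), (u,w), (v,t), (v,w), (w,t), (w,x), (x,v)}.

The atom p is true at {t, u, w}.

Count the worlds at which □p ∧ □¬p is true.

s: □p is T, □¬p is T. ✓
t: □p is F, □¬p is T. ✗
u: □p is T, □¬p is F. ✗
v: □p is T, □¬p is F. ✗
w: □p is F, □¬p is F. ✗
x: □p is F, □¬p is T. ✗
Satisfying worlds: {s}.

1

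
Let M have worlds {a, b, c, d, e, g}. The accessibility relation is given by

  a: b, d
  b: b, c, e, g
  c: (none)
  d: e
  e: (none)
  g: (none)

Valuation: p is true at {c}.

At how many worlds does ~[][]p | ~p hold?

a: ~[][]p is T, ~p is T. ✓
b: ~[][]p is T, ~p is T. ✓
c: ~[][]p is F, ~p is F. ✗
d: ~[][]p is F, ~p is T. ✓
e: ~[][]p is F, ~p is T. ✓
g: ~[][]p is F, ~p is T. ✓
Satisfying worlds: {a, b, d, e, g}.

5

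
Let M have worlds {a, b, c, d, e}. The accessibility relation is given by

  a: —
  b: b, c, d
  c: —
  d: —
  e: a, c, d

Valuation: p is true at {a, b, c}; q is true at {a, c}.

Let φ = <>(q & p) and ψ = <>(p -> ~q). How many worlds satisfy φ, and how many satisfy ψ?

For <>(q & p):
a: no successors, so <>(q & p) fails. ✗
b: successors {b, c, d}; q & p there: b:F, c:T, d:F. ✓
c: no successors, so <>(q & p) fails. ✗
d: no successors, so <>(q & p) fails. ✗
e: successors {a, c, d}; q & p there: a:T, c:T, d:F. ✓
— 2 worlds.
For <>(p -> ~q):
a: no successors, so <>(p -> ~q) fails. ✗
b: successors {b, c, d}; p -> ~q there: b:T, c:F, d:T. ✓
c: no successors, so <>(p -> ~q) fails. ✗
d: no successors, so <>(p -> ~q) fails. ✗
e: successors {a, c, d}; p -> ~q there: a:F, c:F, d:T. ✓
— 2 worlds.

2 and 2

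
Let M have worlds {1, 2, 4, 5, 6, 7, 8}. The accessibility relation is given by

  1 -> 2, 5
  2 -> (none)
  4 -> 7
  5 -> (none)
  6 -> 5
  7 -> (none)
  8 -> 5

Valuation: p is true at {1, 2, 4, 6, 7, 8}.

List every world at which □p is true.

{2, 4, 5, 7}

1: successors {2, 5}; p there: 2:T, 5:F. ✗
2: no successors, so □p holds vacuously. ✓
4: successors {7}; p there: 7:T. ✓
5: no successors, so □p holds vacuously. ✓
6: successors {5}; p there: 5:F. ✗
7: no successors, so □p holds vacuously. ✓
8: successors {5}; p there: 5:F. ✗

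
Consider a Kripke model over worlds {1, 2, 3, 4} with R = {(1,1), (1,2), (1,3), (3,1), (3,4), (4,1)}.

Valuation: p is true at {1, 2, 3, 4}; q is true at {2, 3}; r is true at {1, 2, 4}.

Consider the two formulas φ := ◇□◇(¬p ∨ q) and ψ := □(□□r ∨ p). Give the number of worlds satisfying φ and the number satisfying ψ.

For ◇□◇(¬p ∨ q):
1: successors {1, 2, 3}; □◇(¬p ∨ q) there: 1:F, 2:T, 3:F. ✓
2: no successors, so ◇□◇(¬p ∨ q) fails. ✗
3: successors {1, 4}; □◇(¬p ∨ q) there: 1:F, 4:T. ✓
4: successors {1}; □◇(¬p ∨ q) there: 1:F. ✗
— 2 worlds.
For □(□□r ∨ p):
1: successors {1, 2, 3}; □□r ∨ p there: 1:T, 2:T, 3:T. ✓
2: no successors, so □(□□r ∨ p) holds vacuously. ✓
3: successors {1, 4}; □□r ∨ p there: 1:T, 4:T. ✓
4: successors {1}; □□r ∨ p there: 1:T. ✓
— 4 worlds.

2 and 4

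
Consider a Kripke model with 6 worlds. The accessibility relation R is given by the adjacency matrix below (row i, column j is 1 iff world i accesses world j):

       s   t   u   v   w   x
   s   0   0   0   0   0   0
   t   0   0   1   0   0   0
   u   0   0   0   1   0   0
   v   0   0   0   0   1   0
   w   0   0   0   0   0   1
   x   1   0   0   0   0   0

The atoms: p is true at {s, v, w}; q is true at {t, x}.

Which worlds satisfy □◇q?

s: no successors, so □◇q holds vacuously. ✓
t: successors {u}; ◇q there: u:F. ✗
u: successors {v}; ◇q there: v:F. ✗
v: successors {w}; ◇q there: w:T. ✓
w: successors {x}; ◇q there: x:F. ✗
x: successors {s}; ◇q there: s:F. ✗

{s, v}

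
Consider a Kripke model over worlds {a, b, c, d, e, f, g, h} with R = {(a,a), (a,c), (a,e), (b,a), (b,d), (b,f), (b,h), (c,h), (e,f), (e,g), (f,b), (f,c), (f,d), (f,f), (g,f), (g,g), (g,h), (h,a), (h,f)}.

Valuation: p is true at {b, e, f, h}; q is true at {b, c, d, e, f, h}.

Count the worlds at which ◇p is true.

a: successors {a, c, e}; p there: a:F, c:F, e:T. ✓
b: successors {a, d, f, h}; p there: a:F, d:F, f:T, h:T. ✓
c: successors {h}; p there: h:T. ✓
d: no successors, so ◇p fails. ✗
e: successors {f, g}; p there: f:T, g:F. ✓
f: successors {b, c, d, f}; p there: b:T, c:F, d:F, f:T. ✓
g: successors {f, g, h}; p there: f:T, g:F, h:T. ✓
h: successors {a, f}; p there: a:F, f:T. ✓
Satisfying worlds: {a, b, c, e, f, g, h}.

7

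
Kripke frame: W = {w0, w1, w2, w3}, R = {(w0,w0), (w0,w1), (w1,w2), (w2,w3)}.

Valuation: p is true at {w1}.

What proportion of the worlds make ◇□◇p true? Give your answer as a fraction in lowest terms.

w0: successors {w0, w1}; □◇p there: w0:F, w1:F. ✗
w1: successors {w2}; □◇p there: w2:F. ✗
w2: successors {w3}; □◇p there: w3:T. ✓
w3: no successors, so ◇□◇p fails. ✗
That's 1 of 4 worlds, so 1/4.

1/4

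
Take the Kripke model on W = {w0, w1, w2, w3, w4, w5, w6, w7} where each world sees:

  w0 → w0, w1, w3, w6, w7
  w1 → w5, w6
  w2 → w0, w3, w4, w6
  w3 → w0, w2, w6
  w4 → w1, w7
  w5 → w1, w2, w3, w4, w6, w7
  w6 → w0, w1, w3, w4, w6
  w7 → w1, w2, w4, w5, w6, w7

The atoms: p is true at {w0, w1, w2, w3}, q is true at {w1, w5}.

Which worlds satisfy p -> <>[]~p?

w0: p is T, <>[]~p is T. ✓
w1: p is T, <>[]~p is F. ✗
w2: p is T, <>[]~p is F. ✗
w3: p is T, <>[]~p is F. ✗
w4: p is F, <>[]~p is T. ✓
w5: p is F, <>[]~p is T. ✓
w6: p is F, <>[]~p is T. ✓
w7: p is F, <>[]~p is T. ✓

{w0, w4, w5, w6, w7}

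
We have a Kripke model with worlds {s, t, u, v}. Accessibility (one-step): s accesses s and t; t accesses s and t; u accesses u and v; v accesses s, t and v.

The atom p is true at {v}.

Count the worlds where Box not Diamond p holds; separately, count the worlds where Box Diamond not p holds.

2 and 4

For Box not Diamond p:
s: successors {s, t}; not Diamond p there: s:T, t:T. ✓
t: successors {s, t}; not Diamond p there: s:T, t:T. ✓
u: successors {u, v}; not Diamond p there: u:F, v:F. ✗
v: successors {s, t, v}; not Diamond p there: s:T, t:T, v:F. ✗
— 2 worlds.
For Box Diamond not p:
s: successors {s, t}; Diamond not p there: s:T, t:T. ✓
t: successors {s, t}; Diamond not p there: s:T, t:T. ✓
u: successors {u, v}; Diamond not p there: u:T, v:T. ✓
v: successors {s, t, v}; Diamond not p there: s:T, t:T, v:T. ✓
— 4 worlds.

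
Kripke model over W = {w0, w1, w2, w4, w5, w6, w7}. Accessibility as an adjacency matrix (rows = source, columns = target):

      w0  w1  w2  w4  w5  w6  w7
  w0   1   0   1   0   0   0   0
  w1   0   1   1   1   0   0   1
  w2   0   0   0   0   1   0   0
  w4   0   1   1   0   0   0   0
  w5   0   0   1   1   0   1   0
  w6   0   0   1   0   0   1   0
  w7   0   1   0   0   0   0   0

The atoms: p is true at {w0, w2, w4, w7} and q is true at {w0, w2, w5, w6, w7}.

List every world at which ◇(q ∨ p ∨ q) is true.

w0: successors {w0, w2}; q ∨ p ∨ q there: w0:T, w2:T. ✓
w1: successors {w1, w2, w4, w7}; q ∨ p ∨ q there: w1:F, w2:T, w4:T, w7:T. ✓
w2: successors {w5}; q ∨ p ∨ q there: w5:T. ✓
w4: successors {w1, w2}; q ∨ p ∨ q there: w1:F, w2:T. ✓
w5: successors {w2, w4, w6}; q ∨ p ∨ q there: w2:T, w4:T, w6:T. ✓
w6: successors {w2, w6}; q ∨ p ∨ q there: w2:T, w6:T. ✓
w7: successors {w1}; q ∨ p ∨ q there: w1:F. ✗

{w0, w1, w2, w4, w5, w6}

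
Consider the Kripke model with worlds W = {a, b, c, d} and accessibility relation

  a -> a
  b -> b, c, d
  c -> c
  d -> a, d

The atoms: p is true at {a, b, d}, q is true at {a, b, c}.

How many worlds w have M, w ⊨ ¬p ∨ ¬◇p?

a: ¬p is F, ¬◇p is F. ✗
b: ¬p is F, ¬◇p is F. ✗
c: ¬p is T, ¬◇p is T. ✓
d: ¬p is F, ¬◇p is F. ✗
Satisfying worlds: {c}.

1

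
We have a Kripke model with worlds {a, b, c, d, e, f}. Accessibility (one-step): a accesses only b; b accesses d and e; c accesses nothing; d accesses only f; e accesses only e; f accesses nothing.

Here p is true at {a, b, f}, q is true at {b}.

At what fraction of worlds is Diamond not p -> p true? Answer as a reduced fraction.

5/6

a: Diamond not p is F, p is T. ✓
b: Diamond not p is T, p is T. ✓
c: Diamond not p is F, p is F. ✓
d: Diamond not p is F, p is F. ✓
e: Diamond not p is T, p is F. ✗
f: Diamond not p is F, p is T. ✓
That's 5 of 6 worlds, so 5/6.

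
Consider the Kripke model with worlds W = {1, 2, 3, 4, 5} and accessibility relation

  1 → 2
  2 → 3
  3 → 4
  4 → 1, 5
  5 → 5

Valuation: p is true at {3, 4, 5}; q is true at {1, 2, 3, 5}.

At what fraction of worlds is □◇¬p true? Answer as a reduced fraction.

1: successors {2}; ◇¬p there: 2:F. ✗
2: successors {3}; ◇¬p there: 3:F. ✗
3: successors {4}; ◇¬p there: 4:T. ✓
4: successors {1, 5}; ◇¬p there: 1:T, 5:F. ✗
5: successors {5}; ◇¬p there: 5:F. ✗
That's 1 of 5 worlds, so 1/5.

1/5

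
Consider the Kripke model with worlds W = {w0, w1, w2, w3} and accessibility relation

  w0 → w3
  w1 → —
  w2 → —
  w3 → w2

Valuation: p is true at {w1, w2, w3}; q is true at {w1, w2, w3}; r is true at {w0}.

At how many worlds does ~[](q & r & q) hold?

2

w0: [](q & r & q) is F. ✓
w1: [](q & r & q) is T. ✗
w2: [](q & r & q) is T. ✗
w3: [](q & r & q) is F. ✓
Satisfying worlds: {w0, w3}.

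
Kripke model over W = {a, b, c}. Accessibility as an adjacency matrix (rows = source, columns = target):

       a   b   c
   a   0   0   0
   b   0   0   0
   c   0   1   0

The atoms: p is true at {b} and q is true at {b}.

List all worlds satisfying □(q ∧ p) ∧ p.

a: □(q ∧ p) is T, p is F. ✗
b: □(q ∧ p) is T, p is T. ✓
c: □(q ∧ p) is T, p is F. ✗

{b}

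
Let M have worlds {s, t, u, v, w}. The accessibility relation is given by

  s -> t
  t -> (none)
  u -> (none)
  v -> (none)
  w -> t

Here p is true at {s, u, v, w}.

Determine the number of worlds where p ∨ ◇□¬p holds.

s: p is T, ◇□¬p is T. ✓
t: p is F, ◇□¬p is F. ✗
u: p is T, ◇□¬p is F. ✓
v: p is T, ◇□¬p is F. ✓
w: p is T, ◇□¬p is T. ✓
Satisfying worlds: {s, u, v, w}.

4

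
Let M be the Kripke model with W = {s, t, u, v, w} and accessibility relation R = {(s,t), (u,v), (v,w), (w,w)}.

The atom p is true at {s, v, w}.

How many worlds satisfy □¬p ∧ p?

1

s: □¬p is T, p is T. ✓
t: □¬p is T, p is F. ✗
u: □¬p is F, p is F. ✗
v: □¬p is F, p is T. ✗
w: □¬p is F, p is T. ✗
Satisfying worlds: {s}.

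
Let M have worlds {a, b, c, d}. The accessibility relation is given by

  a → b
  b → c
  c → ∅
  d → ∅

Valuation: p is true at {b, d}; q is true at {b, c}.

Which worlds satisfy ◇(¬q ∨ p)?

{a}

a: successors {b}; ¬q ∨ p there: b:T. ✓
b: successors {c}; ¬q ∨ p there: c:F. ✗
c: no successors, so ◇(¬q ∨ p) fails. ✗
d: no successors, so ◇(¬q ∨ p) fails. ✗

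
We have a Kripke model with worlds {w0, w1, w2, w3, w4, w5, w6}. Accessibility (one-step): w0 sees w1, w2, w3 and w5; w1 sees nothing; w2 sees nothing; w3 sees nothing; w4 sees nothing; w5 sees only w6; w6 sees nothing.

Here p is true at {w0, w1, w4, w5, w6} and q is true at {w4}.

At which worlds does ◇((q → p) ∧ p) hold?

{w0, w5}

w0: successors {w1, w2, w3, w5}; (q → p) ∧ p there: w1:T, w2:F, w3:F, w5:T. ✓
w1: no successors, so ◇((q → p) ∧ p) fails. ✗
w2: no successors, so ◇((q → p) ∧ p) fails. ✗
w3: no successors, so ◇((q → p) ∧ p) fails. ✗
w4: no successors, so ◇((q → p) ∧ p) fails. ✗
w5: successors {w6}; (q → p) ∧ p there: w6:T. ✓
w6: no successors, so ◇((q → p) ∧ p) fails. ✗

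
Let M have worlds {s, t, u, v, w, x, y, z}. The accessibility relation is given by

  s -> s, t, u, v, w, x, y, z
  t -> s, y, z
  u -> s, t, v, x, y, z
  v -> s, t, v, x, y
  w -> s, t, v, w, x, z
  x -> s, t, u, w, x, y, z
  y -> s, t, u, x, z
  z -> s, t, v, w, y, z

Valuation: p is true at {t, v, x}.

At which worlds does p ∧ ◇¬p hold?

s: p is F, ◇¬p is T. ✗
t: p is T, ◇¬p is T. ✓
u: p is F, ◇¬p is T. ✗
v: p is T, ◇¬p is T. ✓
w: p is F, ◇¬p is T. ✗
x: p is T, ◇¬p is T. ✓
y: p is F, ◇¬p is T. ✗
z: p is F, ◇¬p is T. ✗

{t, v, x}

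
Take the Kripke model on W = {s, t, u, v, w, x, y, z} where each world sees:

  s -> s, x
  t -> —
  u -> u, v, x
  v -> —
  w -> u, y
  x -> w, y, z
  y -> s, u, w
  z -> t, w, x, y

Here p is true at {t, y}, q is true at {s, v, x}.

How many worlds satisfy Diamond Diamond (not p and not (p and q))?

6

s: successors {s, x}; Diamond (not p and not (p and q)) there: s:T, x:T. ✓
t: no successors, so Diamond Diamond (not p and not (p and q)) fails. ✗
u: successors {u, v, x}; Diamond (not p and not (p and q)) there: u:T, v:F, x:T. ✓
v: no successors, so Diamond Diamond (not p and not (p and q)) fails. ✗
w: successors {u, y}; Diamond (not p and not (p and q)) there: u:T, y:T. ✓
x: successors {w, y, z}; Diamond (not p and not (p and q)) there: w:T, y:T, z:T. ✓
y: successors {s, u, w}; Diamond (not p and not (p and q)) there: s:T, u:T, w:T. ✓
z: successors {t, w, x, y}; Diamond (not p and not (p and q)) there: t:F, w:T, x:T, y:T. ✓
Satisfying worlds: {s, u, w, x, y, z}.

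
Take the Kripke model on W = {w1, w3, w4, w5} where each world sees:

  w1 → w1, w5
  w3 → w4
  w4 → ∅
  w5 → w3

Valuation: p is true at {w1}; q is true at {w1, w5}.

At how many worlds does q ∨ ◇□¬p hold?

3

w1: q is T, ◇□¬p is T. ✓
w3: q is F, ◇□¬p is T. ✓
w4: q is F, ◇□¬p is F. ✗
w5: q is T, ◇□¬p is T. ✓
Satisfying worlds: {w1, w3, w5}.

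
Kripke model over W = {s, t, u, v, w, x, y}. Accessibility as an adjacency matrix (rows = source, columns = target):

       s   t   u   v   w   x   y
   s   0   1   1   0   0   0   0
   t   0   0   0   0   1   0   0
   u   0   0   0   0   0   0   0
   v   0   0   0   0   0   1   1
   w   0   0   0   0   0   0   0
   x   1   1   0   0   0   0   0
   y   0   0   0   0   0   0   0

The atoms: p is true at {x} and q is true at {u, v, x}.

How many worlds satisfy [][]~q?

s: successors {t, u}; []~q there: t:T, u:T. ✓
t: successors {w}; []~q there: w:T. ✓
u: no successors, so [][]~q holds vacuously. ✓
v: successors {x, y}; []~q there: x:T, y:T. ✓
w: no successors, so [][]~q holds vacuously. ✓
x: successors {s, t}; []~q there: s:F, t:T. ✗
y: no successors, so [][]~q holds vacuously. ✓
Satisfying worlds: {s, t, u, v, w, y}.

6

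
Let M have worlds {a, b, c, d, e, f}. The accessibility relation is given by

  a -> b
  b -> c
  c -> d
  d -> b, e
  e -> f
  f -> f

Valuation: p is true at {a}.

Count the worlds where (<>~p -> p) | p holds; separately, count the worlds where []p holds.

For (<>~p -> p) | p:
a: <>~p -> p is T, p is T. ✓
b: <>~p -> p is F, p is F. ✗
c: <>~p -> p is F, p is F. ✗
d: <>~p -> p is F, p is F. ✗
e: <>~p -> p is F, p is F. ✗
f: <>~p -> p is F, p is F. ✗
— 1 world.
For []p:
a: successors {b}; p there: b:F. ✗
b: successors {c}; p there: c:F. ✗
c: successors {d}; p there: d:F. ✗
d: successors {b, e}; p there: b:F, e:F. ✗
e: successors {f}; p there: f:F. ✗
f: successors {f}; p there: f:F. ✗
— 0 worlds.

1 and 0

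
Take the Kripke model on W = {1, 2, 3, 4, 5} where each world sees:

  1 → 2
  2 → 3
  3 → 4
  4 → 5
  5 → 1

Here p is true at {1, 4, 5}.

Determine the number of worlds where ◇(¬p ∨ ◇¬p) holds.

1: successors {2}; ¬p ∨ ◇¬p there: 2:T. ✓
2: successors {3}; ¬p ∨ ◇¬p there: 3:T. ✓
3: successors {4}; ¬p ∨ ◇¬p there: 4:F. ✗
4: successors {5}; ¬p ∨ ◇¬p there: 5:F. ✗
5: successors {1}; ¬p ∨ ◇¬p there: 1:T. ✓
Satisfying worlds: {1, 2, 5}.

3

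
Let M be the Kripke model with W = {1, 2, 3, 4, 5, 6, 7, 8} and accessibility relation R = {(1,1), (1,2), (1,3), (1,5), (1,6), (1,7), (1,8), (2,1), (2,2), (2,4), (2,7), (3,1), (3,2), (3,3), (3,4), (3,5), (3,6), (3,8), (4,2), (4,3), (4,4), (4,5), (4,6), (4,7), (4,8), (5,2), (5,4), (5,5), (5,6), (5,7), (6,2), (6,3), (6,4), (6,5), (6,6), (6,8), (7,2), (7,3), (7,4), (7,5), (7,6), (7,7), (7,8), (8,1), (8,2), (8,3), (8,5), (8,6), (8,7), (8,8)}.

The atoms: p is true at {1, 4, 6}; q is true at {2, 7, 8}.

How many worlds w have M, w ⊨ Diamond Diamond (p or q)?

8

1: successors {1, 2, 3, 5, 6, 7, 8}; Diamond (p or q) there: 1:T, 2:T, 3:T, 5:T, 6:T, 7:T, 8:T. ✓
2: successors {1, 2, 4, 7}; Diamond (p or q) there: 1:T, 2:T, 4:T, 7:T. ✓
3: successors {1, 2, 3, 4, 5, 6, 8}; Diamond (p or q) there: 1:T, 2:T, 3:T, 4:T, 5:T, 6:T, 8:T. ✓
4: successors {2, 3, 4, 5, 6, 7, 8}; Diamond (p or q) there: 2:T, 3:T, 4:T, 5:T, 6:T, 7:T, 8:T. ✓
5: successors {2, 4, 5, 6, 7}; Diamond (p or q) there: 2:T, 4:T, 5:T, 6:T, 7:T. ✓
6: successors {2, 3, 4, 5, 6, 8}; Diamond (p or q) there: 2:T, 3:T, 4:T, 5:T, 6:T, 8:T. ✓
7: successors {2, 3, 4, 5, 6, 7, 8}; Diamond (p or q) there: 2:T, 3:T, 4:T, 5:T, 6:T, 7:T, 8:T. ✓
8: successors {1, 2, 3, 5, 6, 7, 8}; Diamond (p or q) there: 1:T, 2:T, 3:T, 5:T, 6:T, 7:T, 8:T. ✓
Satisfying worlds: {1, 2, 3, 4, 5, 6, 7, 8}.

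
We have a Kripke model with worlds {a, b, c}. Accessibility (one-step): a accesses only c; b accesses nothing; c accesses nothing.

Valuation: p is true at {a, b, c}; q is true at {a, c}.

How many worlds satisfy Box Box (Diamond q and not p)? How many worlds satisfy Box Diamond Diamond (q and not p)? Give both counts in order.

3 and 2

For Box Box (Diamond q and not p):
a: successors {c}; Box (Diamond q and not p) there: c:T. ✓
b: no successors, so Box Box (Diamond q and not p) holds vacuously. ✓
c: no successors, so Box Box (Diamond q and not p) holds vacuously. ✓
— 3 worlds.
For Box Diamond Diamond (q and not p):
a: successors {c}; Diamond Diamond (q and not p) there: c:F. ✗
b: no successors, so Box Diamond Diamond (q and not p) holds vacuously. ✓
c: no successors, so Box Diamond Diamond (q and not p) holds vacuously. ✓
— 2 worlds.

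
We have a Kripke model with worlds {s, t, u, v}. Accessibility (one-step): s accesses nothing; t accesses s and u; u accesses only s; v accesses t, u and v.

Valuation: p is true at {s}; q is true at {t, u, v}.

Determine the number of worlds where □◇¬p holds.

1

s: no successors, so □◇¬p holds vacuously. ✓
t: successors {s, u}; ◇¬p there: s:F, u:F. ✗
u: successors {s}; ◇¬p there: s:F. ✗
v: successors {t, u, v}; ◇¬p there: t:T, u:F, v:T. ✗
Satisfying worlds: {s}.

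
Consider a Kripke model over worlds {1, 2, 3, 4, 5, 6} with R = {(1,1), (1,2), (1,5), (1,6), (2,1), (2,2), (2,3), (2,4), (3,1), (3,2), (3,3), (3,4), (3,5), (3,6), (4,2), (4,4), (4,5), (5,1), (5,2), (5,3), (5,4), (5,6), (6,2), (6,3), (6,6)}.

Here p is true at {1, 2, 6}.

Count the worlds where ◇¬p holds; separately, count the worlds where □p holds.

For ◇¬p:
1: successors {1, 2, 5, 6}; ¬p there: 1:F, 2:F, 5:T, 6:F. ✓
2: successors {1, 2, 3, 4}; ¬p there: 1:F, 2:F, 3:T, 4:T. ✓
3: successors {1, 2, 3, 4, 5, 6}; ¬p there: 1:F, 2:F, 3:T, 4:T, 5:T, 6:F. ✓
4: successors {2, 4, 5}; ¬p there: 2:F, 4:T, 5:T. ✓
5: successors {1, 2, 3, 4, 6}; ¬p there: 1:F, 2:F, 3:T, 4:T, 6:F. ✓
6: successors {2, 3, 6}; ¬p there: 2:F, 3:T, 6:F. ✓
— 6 worlds.
For □p:
1: successors {1, 2, 5, 6}; p there: 1:T, 2:T, 5:F, 6:T. ✗
2: successors {1, 2, 3, 4}; p there: 1:T, 2:T, 3:F, 4:F. ✗
3: successors {1, 2, 3, 4, 5, 6}; p there: 1:T, 2:T, 3:F, 4:F, 5:F, 6:T. ✗
4: successors {2, 4, 5}; p there: 2:T, 4:F, 5:F. ✗
5: successors {1, 2, 3, 4, 6}; p there: 1:T, 2:T, 3:F, 4:F, 6:T. ✗
6: successors {2, 3, 6}; p there: 2:T, 3:F, 6:T. ✗
— 0 worlds.

6 and 0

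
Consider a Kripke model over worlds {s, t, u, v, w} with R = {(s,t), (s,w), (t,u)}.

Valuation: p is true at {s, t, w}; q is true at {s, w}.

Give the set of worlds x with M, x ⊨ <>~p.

{t}

s: successors {t, w}; ~p there: t:F, w:F. ✗
t: successors {u}; ~p there: u:T. ✓
u: no successors, so <>~p fails. ✗
v: no successors, so <>~p fails. ✗
w: no successors, so <>~p fails. ✗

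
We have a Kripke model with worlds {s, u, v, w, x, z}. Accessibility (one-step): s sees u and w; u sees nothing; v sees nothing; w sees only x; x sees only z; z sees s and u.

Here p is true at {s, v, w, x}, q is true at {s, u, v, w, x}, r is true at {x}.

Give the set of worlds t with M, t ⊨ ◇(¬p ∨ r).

{s, w, x, z}

s: successors {u, w}; ¬p ∨ r there: u:T, w:F. ✓
u: no successors, so ◇(¬p ∨ r) fails. ✗
v: no successors, so ◇(¬p ∨ r) fails. ✗
w: successors {x}; ¬p ∨ r there: x:T. ✓
x: successors {z}; ¬p ∨ r there: z:T. ✓
z: successors {s, u}; ¬p ∨ r there: s:F, u:T. ✓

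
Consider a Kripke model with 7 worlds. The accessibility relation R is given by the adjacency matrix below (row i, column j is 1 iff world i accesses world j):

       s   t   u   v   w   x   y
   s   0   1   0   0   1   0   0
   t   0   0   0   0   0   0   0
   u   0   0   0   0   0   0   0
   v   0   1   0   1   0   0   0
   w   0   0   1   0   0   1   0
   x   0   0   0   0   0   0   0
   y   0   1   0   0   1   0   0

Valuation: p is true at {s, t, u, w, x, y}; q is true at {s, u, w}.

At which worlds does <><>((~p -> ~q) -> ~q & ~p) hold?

s: successors {t, w}; <>((~p -> ~q) -> ~q & ~p) there: t:F, w:F. ✗
t: no successors, so <><>((~p -> ~q) -> ~q & ~p) fails. ✗
u: no successors, so <><>((~p -> ~q) -> ~q & ~p) fails. ✗
v: successors {t, v}; <>((~p -> ~q) -> ~q & ~p) there: t:F, v:T. ✓
w: successors {u, x}; <>((~p -> ~q) -> ~q & ~p) there: u:F, x:F. ✗
x: no successors, so <><>((~p -> ~q) -> ~q & ~p) fails. ✗
y: successors {t, w}; <>((~p -> ~q) -> ~q & ~p) there: t:F, w:F. ✗

{v}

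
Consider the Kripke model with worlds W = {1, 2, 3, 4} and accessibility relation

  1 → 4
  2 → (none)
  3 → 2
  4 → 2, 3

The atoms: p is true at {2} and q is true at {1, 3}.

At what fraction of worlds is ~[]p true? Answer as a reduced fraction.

1/2

1: []p is F. ✓
2: []p is T. ✗
3: []p is T. ✗
4: []p is F. ✓
That's 2 of 4 worlds, so 2/4 = 1/2.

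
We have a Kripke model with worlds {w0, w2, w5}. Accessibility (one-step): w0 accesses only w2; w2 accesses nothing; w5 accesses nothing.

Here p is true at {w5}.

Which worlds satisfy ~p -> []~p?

{w0, w2, w5}

w0: ~p is T, []~p is T. ✓
w2: ~p is T, []~p is T. ✓
w5: ~p is F, []~p is T. ✓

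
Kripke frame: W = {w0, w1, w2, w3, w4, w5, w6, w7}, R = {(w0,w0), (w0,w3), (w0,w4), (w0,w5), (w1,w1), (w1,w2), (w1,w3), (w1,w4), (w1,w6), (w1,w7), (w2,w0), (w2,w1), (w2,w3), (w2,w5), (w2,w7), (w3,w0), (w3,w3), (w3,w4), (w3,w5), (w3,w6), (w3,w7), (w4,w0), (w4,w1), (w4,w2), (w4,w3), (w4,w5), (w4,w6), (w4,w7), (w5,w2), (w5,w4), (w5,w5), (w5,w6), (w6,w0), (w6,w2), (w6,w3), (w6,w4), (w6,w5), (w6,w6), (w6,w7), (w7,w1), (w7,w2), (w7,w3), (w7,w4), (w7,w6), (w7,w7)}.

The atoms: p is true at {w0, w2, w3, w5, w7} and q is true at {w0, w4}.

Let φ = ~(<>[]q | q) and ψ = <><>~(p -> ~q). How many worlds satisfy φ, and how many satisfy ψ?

For ~(<>[]q | q):
w0: <>[]q | q is T. ✗
w1: <>[]q | q is F. ✓
w2: <>[]q | q is F. ✓
w3: <>[]q | q is F. ✓
w4: <>[]q | q is T. ✗
w5: <>[]q | q is F. ✓
w6: <>[]q | q is F. ✓
w7: <>[]q | q is F. ✓
— 6 worlds.
For <><>~(p -> ~q):
w0: successors {w0, w3, w4, w5}; <>~(p -> ~q) there: w0:T, w3:T, w4:T, w5:F. ✓
w1: successors {w1, w2, w3, w4, w6, w7}; <>~(p -> ~q) there: w1:F, w2:T, w3:T, w4:T, w6:T, w7:F. ✓
w2: successors {w0, w1, w3, w5, w7}; <>~(p -> ~q) there: w0:T, w1:F, w3:T, w5:F, w7:F. ✓
w3: successors {w0, w3, w4, w5, w6, w7}; <>~(p -> ~q) there: w0:T, w3:T, w4:T, w5:F, w6:T, w7:F. ✓
w4: successors {w0, w1, w2, w3, w5, w6, w7}; <>~(p -> ~q) there: w0:T, w1:F, w2:T, w3:T, w5:F, w6:T, w7:F. ✓
w5: successors {w2, w4, w5, w6}; <>~(p -> ~q) there: w2:T, w4:T, w5:F, w6:T. ✓
w6: successors {w0, w2, w3, w4, w5, w6, w7}; <>~(p -> ~q) there: w0:T, w2:T, w3:T, w4:T, w5:F, w6:T, w7:F. ✓
w7: successors {w1, w2, w3, w4, w6, w7}; <>~(p -> ~q) there: w1:F, w2:T, w3:T, w4:T, w6:T, w7:F. ✓
— 8 worlds.

6 and 8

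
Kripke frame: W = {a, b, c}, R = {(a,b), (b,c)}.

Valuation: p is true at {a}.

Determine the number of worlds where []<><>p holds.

a: successors {b}; <><>p there: b:F. ✗
b: successors {c}; <><>p there: c:F. ✗
c: no successors, so []<><>p holds vacuously. ✓
Satisfying worlds: {c}.

1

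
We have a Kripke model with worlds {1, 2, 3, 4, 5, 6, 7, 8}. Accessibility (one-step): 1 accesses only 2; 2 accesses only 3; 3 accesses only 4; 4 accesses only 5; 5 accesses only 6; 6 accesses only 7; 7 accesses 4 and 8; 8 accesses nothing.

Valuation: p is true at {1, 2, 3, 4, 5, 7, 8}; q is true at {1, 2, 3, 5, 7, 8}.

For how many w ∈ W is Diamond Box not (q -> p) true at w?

1

1: successors {2}; Box not (q -> p) there: 2:F. ✗
2: successors {3}; Box not (q -> p) there: 3:F. ✗
3: successors {4}; Box not (q -> p) there: 4:F. ✗
4: successors {5}; Box not (q -> p) there: 5:F. ✗
5: successors {6}; Box not (q -> p) there: 6:F. ✗
6: successors {7}; Box not (q -> p) there: 7:F. ✗
7: successors {4, 8}; Box not (q -> p) there: 4:F, 8:T. ✓
8: no successors, so Diamond Box not (q -> p) fails. ✗
Satisfying worlds: {7}.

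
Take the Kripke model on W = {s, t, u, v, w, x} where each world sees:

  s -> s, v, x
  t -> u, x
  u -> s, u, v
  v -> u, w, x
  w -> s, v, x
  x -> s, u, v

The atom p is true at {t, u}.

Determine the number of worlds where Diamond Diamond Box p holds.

s: successors {s, v, x}; Diamond Box p there: s:F, v:F, x:F. ✗
t: successors {u, x}; Diamond Box p there: u:F, x:F. ✗
u: successors {s, u, v}; Diamond Box p there: s:F, u:F, v:F. ✗
v: successors {u, w, x}; Diamond Box p there: u:F, w:F, x:F. ✗
w: successors {s, v, x}; Diamond Box p there: s:F, v:F, x:F. ✗
x: successors {s, u, v}; Diamond Box p there: s:F, u:F, v:F. ✗
Satisfying worlds: ∅.

0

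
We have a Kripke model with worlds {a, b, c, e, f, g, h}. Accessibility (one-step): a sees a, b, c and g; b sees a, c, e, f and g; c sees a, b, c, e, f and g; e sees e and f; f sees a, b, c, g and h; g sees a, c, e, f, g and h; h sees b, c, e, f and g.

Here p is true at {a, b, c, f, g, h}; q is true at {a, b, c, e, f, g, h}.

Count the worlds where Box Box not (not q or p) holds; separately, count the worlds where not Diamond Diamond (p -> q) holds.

0 and 0

For Box Box not (not q or p):
a: successors {a, b, c, g}; Box not (not q or p) there: a:F, b:F, c:F, g:F. ✗
b: successors {a, c, e, f, g}; Box not (not q or p) there: a:F, c:F, e:F, f:F, g:F. ✗
c: successors {a, b, c, e, f, g}; Box not (not q or p) there: a:F, b:F, c:F, e:F, f:F, g:F. ✗
e: successors {e, f}; Box not (not q or p) there: e:F, f:F. ✗
f: successors {a, b, c, g, h}; Box not (not q or p) there: a:F, b:F, c:F, g:F, h:F. ✗
g: successors {a, c, e, f, g, h}; Box not (not q or p) there: a:F, c:F, e:F, f:F, g:F, h:F. ✗
h: successors {b, c, e, f, g}; Box not (not q or p) there: b:F, c:F, e:F, f:F, g:F. ✗
— 0 worlds.
For not Diamond Diamond (p -> q):
a: Diamond Diamond (p -> q) is T. ✗
b: Diamond Diamond (p -> q) is T. ✗
c: Diamond Diamond (p -> q) is T. ✗
e: Diamond Diamond (p -> q) is T. ✗
f: Diamond Diamond (p -> q) is T. ✗
g: Diamond Diamond (p -> q) is T. ✗
h: Diamond Diamond (p -> q) is T. ✗
— 0 worlds.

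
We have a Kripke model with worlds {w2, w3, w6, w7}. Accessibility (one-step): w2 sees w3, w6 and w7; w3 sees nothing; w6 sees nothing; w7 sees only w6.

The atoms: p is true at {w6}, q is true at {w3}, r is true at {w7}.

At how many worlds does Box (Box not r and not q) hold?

w2: successors {w3, w6, w7}; Box not r and not q there: w3:F, w6:T, w7:T. ✗
w3: no successors, so Box (Box not r and not q) holds vacuously. ✓
w6: no successors, so Box (Box not r and not q) holds vacuously. ✓
w7: successors {w6}; Box not r and not q there: w6:T. ✓
Satisfying worlds: {w3, w6, w7}.

3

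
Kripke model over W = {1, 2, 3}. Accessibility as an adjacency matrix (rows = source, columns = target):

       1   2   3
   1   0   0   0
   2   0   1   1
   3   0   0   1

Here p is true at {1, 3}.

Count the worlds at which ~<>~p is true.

1: <>~p is F. ✓
2: <>~p is T. ✗
3: <>~p is F. ✓
Satisfying worlds: {1, 3}.

2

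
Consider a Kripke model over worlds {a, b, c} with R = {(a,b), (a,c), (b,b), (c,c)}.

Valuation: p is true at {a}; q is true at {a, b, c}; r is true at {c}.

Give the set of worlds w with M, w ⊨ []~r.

{b}

a: successors {b, c}; ~r there: b:T, c:F. ✗
b: successors {b}; ~r there: b:T. ✓
c: successors {c}; ~r there: c:F. ✗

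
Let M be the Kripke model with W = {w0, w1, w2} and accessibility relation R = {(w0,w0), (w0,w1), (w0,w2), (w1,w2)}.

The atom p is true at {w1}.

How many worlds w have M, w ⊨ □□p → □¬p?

3

w0: □□p is F, □¬p is F. ✓
w1: □□p is T, □¬p is T. ✓
w2: □□p is T, □¬p is T. ✓
Satisfying worlds: {w0, w1, w2}.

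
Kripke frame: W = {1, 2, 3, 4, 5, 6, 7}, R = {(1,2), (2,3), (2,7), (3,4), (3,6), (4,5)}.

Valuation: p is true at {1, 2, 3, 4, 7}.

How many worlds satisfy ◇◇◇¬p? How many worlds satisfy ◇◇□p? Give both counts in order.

For ◇◇◇¬p:
1: successors {2}; ◇◇¬p there: 2:T. ✓
2: successors {3, 7}; ◇◇¬p there: 3:T, 7:F. ✓
3: successors {4, 6}; ◇◇¬p there: 4:F, 6:F. ✗
4: successors {5}; ◇◇¬p there: 5:F. ✗
5: no successors, so ◇◇◇¬p fails. ✗
6: no successors, so ◇◇◇¬p fails. ✗
7: no successors, so ◇◇◇¬p fails. ✗
— 2 worlds.
For ◇◇□p:
1: successors {2}; ◇□p there: 2:T. ✓
2: successors {3, 7}; ◇□p there: 3:T, 7:F. ✓
3: successors {4, 6}; ◇□p there: 4:T, 6:F. ✓
4: successors {5}; ◇□p there: 5:F. ✗
5: no successors, so ◇◇□p fails. ✗
6: no successors, so ◇◇□p fails. ✗
7: no successors, so ◇◇□p fails. ✗
— 3 worlds.

2 and 3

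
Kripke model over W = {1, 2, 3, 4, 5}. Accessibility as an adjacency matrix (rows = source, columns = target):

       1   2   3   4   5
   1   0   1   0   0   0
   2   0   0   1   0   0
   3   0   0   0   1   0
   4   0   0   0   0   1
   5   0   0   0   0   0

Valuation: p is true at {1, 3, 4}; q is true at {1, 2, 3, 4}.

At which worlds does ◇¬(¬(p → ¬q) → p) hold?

∅

1: successors {2}; ¬(¬(p → ¬q) → p) there: 2:F. ✗
2: successors {3}; ¬(¬(p → ¬q) → p) there: 3:F. ✗
3: successors {4}; ¬(¬(p → ¬q) → p) there: 4:F. ✗
4: successors {5}; ¬(¬(p → ¬q) → p) there: 5:F. ✗
5: no successors, so ◇¬(¬(p → ¬q) → p) fails. ✗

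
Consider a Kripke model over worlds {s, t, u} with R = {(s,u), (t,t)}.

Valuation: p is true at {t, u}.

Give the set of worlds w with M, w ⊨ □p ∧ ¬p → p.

s: □p ∧ ¬p is T, p is F. ✗
t: □p ∧ ¬p is F, p is T. ✓
u: □p ∧ ¬p is F, p is T. ✓

{t, u}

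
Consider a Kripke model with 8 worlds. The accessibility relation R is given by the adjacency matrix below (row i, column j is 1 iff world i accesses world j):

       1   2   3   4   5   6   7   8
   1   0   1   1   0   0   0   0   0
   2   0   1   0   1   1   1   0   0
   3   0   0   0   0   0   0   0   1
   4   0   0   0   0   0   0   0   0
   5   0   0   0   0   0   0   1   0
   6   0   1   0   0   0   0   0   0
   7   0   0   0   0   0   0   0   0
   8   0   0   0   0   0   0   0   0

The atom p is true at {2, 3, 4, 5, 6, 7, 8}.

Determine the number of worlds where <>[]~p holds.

3

1: successors {2, 3}; []~p there: 2:F, 3:F. ✗
2: successors {2, 4, 5, 6}; []~p there: 2:F, 4:T, 5:F, 6:F. ✓
3: successors {8}; []~p there: 8:T. ✓
4: no successors, so <>[]~p fails. ✗
5: successors {7}; []~p there: 7:T. ✓
6: successors {2}; []~p there: 2:F. ✗
7: no successors, so <>[]~p fails. ✗
8: no successors, so <>[]~p fails. ✗
Satisfying worlds: {2, 3, 5}.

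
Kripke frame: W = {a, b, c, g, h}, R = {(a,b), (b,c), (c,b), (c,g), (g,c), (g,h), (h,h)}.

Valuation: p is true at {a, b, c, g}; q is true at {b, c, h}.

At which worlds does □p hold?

{a, b, c}

a: successors {b}; p there: b:T. ✓
b: successors {c}; p there: c:T. ✓
c: successors {b, g}; p there: b:T, g:T. ✓
g: successors {c, h}; p there: c:T, h:F. ✗
h: successors {h}; p there: h:F. ✗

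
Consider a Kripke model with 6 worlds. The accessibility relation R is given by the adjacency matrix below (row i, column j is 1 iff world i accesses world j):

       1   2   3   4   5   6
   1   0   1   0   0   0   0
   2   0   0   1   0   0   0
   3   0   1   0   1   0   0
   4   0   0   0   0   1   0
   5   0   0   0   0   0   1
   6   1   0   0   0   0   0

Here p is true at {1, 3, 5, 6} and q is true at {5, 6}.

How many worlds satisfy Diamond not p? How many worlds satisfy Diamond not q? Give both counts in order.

For Diamond not p:
1: successors {2}; not p there: 2:T. ✓
2: successors {3}; not p there: 3:F. ✗
3: successors {2, 4}; not p there: 2:T, 4:T. ✓
4: successors {5}; not p there: 5:F. ✗
5: successors {6}; not p there: 6:F. ✗
6: successors {1}; not p there: 1:F. ✗
— 2 worlds.
For Diamond not q:
1: successors {2}; not q there: 2:T. ✓
2: successors {3}; not q there: 3:T. ✓
3: successors {2, 4}; not q there: 2:T, 4:T. ✓
4: successors {5}; not q there: 5:F. ✗
5: successors {6}; not q there: 6:F. ✗
6: successors {1}; not q there: 1:T. ✓
— 4 worlds.

2 and 4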